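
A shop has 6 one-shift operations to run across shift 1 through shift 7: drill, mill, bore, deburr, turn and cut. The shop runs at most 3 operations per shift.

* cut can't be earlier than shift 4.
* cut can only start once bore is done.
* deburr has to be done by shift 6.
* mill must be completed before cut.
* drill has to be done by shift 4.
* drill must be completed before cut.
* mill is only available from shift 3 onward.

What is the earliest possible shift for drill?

shift 1

Drill's own window allows nothing later than shift 4.
drill at shift 1 is achievable: turn -> shift 2; deburr -> shift 1; mill -> shift 3; bore -> shift 1; cut -> shift 4; drill -> shift 1.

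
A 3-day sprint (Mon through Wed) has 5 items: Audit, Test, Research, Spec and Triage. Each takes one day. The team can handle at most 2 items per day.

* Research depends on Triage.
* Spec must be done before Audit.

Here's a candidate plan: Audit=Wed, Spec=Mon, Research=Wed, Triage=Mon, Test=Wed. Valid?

No. The team can handle at most 2 items per day is not satisfied.

Spec must be done before Audit — holds.
The team can handle at most 2 items per day — violated.
Research depends on Triage — holds.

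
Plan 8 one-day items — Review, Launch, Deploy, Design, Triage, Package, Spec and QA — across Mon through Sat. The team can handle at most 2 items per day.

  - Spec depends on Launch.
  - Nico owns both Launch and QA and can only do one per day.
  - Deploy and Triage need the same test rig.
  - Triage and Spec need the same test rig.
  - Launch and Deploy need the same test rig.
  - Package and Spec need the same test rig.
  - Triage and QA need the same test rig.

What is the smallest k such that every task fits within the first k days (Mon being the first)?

The precedence chain requires at least 2 distinct days.
With at most 2 per day and 8 tasks, at least 4 days are needed.
4 works (last occupied day: Thu): for example Package=Thu; Triage=Wed; Deploy=Tue; Spec=Tue; QA=Thu; Review=Mon; Launch=Mon; Design=Wed.

4 days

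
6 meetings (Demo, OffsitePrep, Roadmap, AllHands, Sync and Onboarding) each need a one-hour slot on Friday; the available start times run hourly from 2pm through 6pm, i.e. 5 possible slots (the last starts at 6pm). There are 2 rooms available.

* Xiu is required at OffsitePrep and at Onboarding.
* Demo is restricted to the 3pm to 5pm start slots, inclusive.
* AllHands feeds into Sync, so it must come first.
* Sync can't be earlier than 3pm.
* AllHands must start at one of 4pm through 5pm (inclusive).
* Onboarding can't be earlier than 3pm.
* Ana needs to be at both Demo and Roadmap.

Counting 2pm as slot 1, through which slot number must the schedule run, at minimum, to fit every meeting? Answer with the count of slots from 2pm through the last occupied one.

4

The precedence chain requires at least 2 distinct slots.
With at most 2 per slot and 6 meetings, at least 3 slots are needed.
Propagating the time windows through the other constraints, Sync can't land before 5pm — that is slot 4 counting from 2pm — so the schedule must run through at least 4 slots.
4 works (last occupied slot: 5pm): for example Demo in 3pm, OffsitePrep in 2pm, Sync in 5pm, Onboarding in 3pm, AllHands in 4pm, Roadmap in 2pm.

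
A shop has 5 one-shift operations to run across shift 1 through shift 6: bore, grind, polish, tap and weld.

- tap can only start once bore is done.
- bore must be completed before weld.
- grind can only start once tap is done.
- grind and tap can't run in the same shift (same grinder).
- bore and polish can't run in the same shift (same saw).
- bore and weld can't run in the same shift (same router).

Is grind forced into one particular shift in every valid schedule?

grind can be shift 3 (e.g. tap -> shift 2; weld -> shift 2; polish -> shift 2; grind -> shift 3; bore -> shift 1) or shift 4 (e.g. polish=shift 2; weld=shift 2; tap=shift 2; grind=shift 4; bore=shift 1).

No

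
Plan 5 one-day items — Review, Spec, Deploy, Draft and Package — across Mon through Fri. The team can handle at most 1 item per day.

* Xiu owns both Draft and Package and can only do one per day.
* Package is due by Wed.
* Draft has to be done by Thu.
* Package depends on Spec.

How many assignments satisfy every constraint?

12

Splitting on Review: it can be Mon (1), Tue (1), Wed (1), Thu (3), Fri (6). Listing each branch's schedules as (Spec, Deploy, Draft, Package):
Review=Mon: (Tue,Fri,Thu,Wed) — 1.
Review=Tue: (Mon,Fri,Thu,Wed) — 1.
Review=Wed: (Mon,Fri,Thu,Tue) — 1.
Review=Thu: (Mon,Fri,Tue,Wed) (Mon,Fri,Wed,Tue) (Tue,Fri,Mon,Wed) — 3.
Review=Fri: (Mon,Tue,Thu,Wed) (Mon,Wed,Thu,Tue) (Mon,Thu,Tue,Wed) (Mon,Thu,Wed,Tue) (Tue,Mon,Thu,Wed) (Tue,Thu,Mon,Wed) — 6.
Summing: 1 + 1 + 1 + 3 + 6 = 12.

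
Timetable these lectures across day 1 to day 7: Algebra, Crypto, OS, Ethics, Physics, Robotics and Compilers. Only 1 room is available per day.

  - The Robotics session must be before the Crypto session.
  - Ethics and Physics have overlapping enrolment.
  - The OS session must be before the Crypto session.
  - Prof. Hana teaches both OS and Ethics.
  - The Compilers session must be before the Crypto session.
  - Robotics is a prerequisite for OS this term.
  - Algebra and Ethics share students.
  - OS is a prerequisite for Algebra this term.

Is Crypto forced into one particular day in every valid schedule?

Crypto can be day 4 (e.g. Physics=day 7; Compilers=day 3; Algebra=day 5; Ethics=day 6; Crypto=day 4; OS=day 2; Robotics=day 1) or day 5 (e.g. Ethics=day 6, Robotics=day 1, Algebra=day 3, Crypto=day 5, Compilers=day 4, OS=day 2, Physics=day 7).

No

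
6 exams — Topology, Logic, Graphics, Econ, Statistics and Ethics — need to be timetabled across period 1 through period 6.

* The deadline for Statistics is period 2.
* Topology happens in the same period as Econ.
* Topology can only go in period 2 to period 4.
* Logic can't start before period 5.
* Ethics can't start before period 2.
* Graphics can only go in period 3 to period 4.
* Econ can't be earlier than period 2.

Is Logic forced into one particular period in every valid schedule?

Logic can be period 5 (e.g. Ethics -> period 2; Graphics -> period 3; Statistics -> period 1; Econ -> period 2; Topology -> period 2; Logic -> period 5) or period 6 (e.g. Logic -> period 6; Ethics -> period 2; Econ -> period 2; Statistics -> period 1; Topology -> period 2; Graphics -> period 3).

No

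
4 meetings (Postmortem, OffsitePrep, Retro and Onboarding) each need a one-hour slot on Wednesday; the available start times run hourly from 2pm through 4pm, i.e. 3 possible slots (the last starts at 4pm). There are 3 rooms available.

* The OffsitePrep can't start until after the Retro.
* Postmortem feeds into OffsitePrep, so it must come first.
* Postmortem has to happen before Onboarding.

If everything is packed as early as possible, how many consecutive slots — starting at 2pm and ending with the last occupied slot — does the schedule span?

2 slots

The precedence chain requires at least 2 distinct slots.
With at most 3 per slot and 4 meetings, at least 2 slots are needed.
2 works (last occupied slot: 3pm): for example Onboarding in 3pm; Retro in 2pm; Postmortem in 2pm; OffsitePrep in 3pm.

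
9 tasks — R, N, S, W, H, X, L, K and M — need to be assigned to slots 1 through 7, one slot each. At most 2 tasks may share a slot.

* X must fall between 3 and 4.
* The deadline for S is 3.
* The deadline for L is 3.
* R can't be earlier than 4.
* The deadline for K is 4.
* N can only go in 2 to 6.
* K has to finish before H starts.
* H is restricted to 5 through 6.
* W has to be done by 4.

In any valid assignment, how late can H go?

H is available from 5; H's own window allows nothing later than 6.
H at 6 is achievable: M -> 4, L -> 1, W -> 2, N -> 3, K -> 2, R -> 4, S -> 1, H -> 6, X -> 3.

6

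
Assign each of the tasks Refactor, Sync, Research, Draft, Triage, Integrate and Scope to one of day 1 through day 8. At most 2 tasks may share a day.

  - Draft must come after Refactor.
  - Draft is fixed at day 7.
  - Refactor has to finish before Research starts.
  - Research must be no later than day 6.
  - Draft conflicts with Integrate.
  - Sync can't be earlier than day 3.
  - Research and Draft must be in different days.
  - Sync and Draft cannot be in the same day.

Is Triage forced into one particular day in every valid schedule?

Triage can be day 1 (e.g. Draft=day 7; Sync=day 3; Triage=day 1; Scope=day 3; Research=day 2; Refactor=day 1; Integrate=day 2) or day 2 (e.g. Triage in day 2; Integrate in day 1; Scope in day 3; Draft in day 7; Refactor in day 1; Sync in day 3; Research in day 2).

No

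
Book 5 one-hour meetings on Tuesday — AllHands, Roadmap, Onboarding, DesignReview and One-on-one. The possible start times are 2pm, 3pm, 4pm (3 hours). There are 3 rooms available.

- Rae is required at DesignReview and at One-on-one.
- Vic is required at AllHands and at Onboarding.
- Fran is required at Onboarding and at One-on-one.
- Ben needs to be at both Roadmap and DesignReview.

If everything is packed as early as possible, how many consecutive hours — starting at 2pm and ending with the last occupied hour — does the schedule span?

With at most 3 per hour and 5 meetings, at least 2 hours are needed.
2 works (last occupied hour: 3pm): for example Roadmap in 2pm, AllHands in 2pm, DesignReview in 3pm, Onboarding in 3pm, One-on-one in 2pm.

2 hours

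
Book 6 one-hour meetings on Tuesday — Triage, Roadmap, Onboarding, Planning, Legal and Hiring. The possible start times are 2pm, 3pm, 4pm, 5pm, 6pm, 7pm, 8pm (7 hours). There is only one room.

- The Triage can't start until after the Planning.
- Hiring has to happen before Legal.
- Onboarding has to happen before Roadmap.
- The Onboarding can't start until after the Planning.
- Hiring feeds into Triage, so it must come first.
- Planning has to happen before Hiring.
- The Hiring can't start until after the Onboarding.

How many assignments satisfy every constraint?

Splitting on Triage: it can be 5pm (6), 6pm (14), 7pm (18), 8pm (18). Listing each branch's schedules as (Roadmap, Onboarding, Planning, Legal, Hiring):
Triage=5pm: (6pm,3pm,2pm,7pm,4pm) (6pm,3pm,2pm,8pm,4pm) (7pm,3pm,2pm,6pm,4pm) (7pm,3pm,2pm,8pm,4pm) (8pm,3pm,2pm,6pm,4pm) (8pm,3pm,2pm,7pm,4pm) — 6.
Triage=6pm: (4pm,3pm,2pm,7pm,5pm) (4pm,3pm,2pm,8pm,5pm) (5pm,3pm,2pm,7pm,4pm) (5pm,3pm,2pm,8pm,4pm) (7pm,3pm,2pm,5pm,4pm) (7pm,3pm,2pm,8pm,4pm) (7pm,3pm,2pm,8pm,5pm) (7pm,4pm,2pm,8pm,5pm) (7pm,4pm,3pm,8pm,5pm) (8pm,3pm,2pm,5pm,4pm) (8pm,3pm,2pm,7pm,4pm) (8pm,3pm,2pm,7pm,5pm) (8pm,4pm,2pm,7pm,5pm) (8pm,4pm,3pm,7pm,5pm) — 14.
Triage=7pm: (4pm,3pm,2pm,6pm,5pm) (4pm,3pm,2pm,8pm,5pm) (4pm,3pm,2pm,8pm,6pm) (5pm,3pm,2pm,6pm,4pm) (5pm,3pm,2pm,8pm,4pm) (5pm,3pm,2pm,8pm,6pm) (5pm,4pm,2pm,8pm,6pm) (5pm,4pm,3pm,8pm,6pm) (6pm,3pm,2pm,5pm,4pm) (6pm,3pm,2pm,8pm,4pm) (6pm,3pm,2pm,8pm,5pm) (6pm,4pm,2pm,8pm,5pm) (6pm,4pm,3pm,8pm,5pm) (8pm,3pm,2pm,5pm,4pm) (8pm,3pm,2pm,6pm,4pm) (8pm,3pm,2pm,6pm,5pm) (8pm,4pm,2pm,6pm,5pm) (8pm,4pm,3pm,6pm,5pm) — 18.
Triage=8pm: (4pm,3pm,2pm,6pm,5pm) (4pm,3pm,2pm,7pm,5pm) (4pm,3pm,2pm,7pm,6pm) (5pm,3pm,2pm,6pm,4pm) (5pm,3pm,2pm,7pm,4pm) (5pm,3pm,2pm,7pm,6pm) (5pm,4pm,2pm,7pm,6pm) (5pm,4pm,3pm,7pm,6pm) (6pm,3pm,2pm,5pm,4pm) (6pm,3pm,2pm,7pm,4pm) (6pm,3pm,2pm,7pm,5pm) (6pm,4pm,2pm,7pm,5pm) (6pm,4pm,3pm,7pm,5pm) (7pm,3pm,2pm,5pm,4pm) (7pm,3pm,2pm,6pm,4pm) (7pm,3pm,2pm,6pm,5pm) (7pm,4pm,2pm,6pm,5pm) (7pm,4pm,3pm,6pm,5pm) — 18.
Summing: 6 + 14 + 18 + 18 = 56.

56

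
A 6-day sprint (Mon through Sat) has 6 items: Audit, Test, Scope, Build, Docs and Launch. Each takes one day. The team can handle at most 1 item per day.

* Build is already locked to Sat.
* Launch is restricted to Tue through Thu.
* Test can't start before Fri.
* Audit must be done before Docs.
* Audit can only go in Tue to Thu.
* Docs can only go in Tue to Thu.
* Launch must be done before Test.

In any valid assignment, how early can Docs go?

Wed

Docs is available from Tue; precedence pushes Docs to at least Wed; Docs's own window allows nothing later than Thu.
Docs at Wed is achievable: Build=Sat; Audit=Tue; Docs=Wed; Test=Fri; Launch=Thu; Scope=Mon.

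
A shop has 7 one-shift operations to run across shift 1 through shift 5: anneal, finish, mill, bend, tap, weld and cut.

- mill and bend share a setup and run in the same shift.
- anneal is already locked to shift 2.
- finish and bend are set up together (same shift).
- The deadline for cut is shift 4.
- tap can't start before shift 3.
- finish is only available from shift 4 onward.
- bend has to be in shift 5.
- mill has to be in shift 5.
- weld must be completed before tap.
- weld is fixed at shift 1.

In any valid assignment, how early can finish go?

shift 5

Finish is available from shift 4; finish must be in the same shift as mill, which can't be before shift 5, so finish is at least shift 5.
finish at shift 5 is achievable: cut in shift 1, tap in shift 3, finish in shift 5, anneal in shift 2, mill in shift 5, bend in shift 5, weld in shift 1.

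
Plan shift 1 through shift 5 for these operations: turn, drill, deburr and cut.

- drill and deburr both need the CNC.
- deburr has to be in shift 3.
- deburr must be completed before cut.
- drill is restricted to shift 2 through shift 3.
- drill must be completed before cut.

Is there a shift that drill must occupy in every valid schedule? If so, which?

drill's window is shift 2–shift 3.
deburr is fixed at shift 3, and drill can't share a shift with deburr.
So drill must be shift 2.

shift 2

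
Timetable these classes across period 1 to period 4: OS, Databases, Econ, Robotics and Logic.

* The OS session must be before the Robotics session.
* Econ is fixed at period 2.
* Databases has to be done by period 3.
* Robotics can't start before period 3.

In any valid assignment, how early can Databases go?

Databases's own window allows nothing later than period 3.
Databases at period 1 is achievable: OS=period 1, Databases=period 1, Logic=period 1, Econ=period 2, Robotics=period 3.

period 1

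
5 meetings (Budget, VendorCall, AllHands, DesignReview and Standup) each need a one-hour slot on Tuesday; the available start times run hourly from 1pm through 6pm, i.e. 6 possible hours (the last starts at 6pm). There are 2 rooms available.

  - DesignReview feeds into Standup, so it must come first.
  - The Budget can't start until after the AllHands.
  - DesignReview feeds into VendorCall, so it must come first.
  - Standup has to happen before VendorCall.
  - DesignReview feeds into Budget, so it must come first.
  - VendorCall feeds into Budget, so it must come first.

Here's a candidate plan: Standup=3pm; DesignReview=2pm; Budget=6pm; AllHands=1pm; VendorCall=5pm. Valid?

Standup has to happen before VendorCall — holds.
The Budget can't start until after the AllHands — holds.
There are 2 rooms available — holds.
DesignReview feeds into Standup, so it must come first — holds.
DesignReview feeds into Budget, so it must come first — holds.
DesignReview feeds into VendorCall, so it must come first — holds.
VendorCall feeds into Budget, so it must come first — holds.

Yes, all constraints hold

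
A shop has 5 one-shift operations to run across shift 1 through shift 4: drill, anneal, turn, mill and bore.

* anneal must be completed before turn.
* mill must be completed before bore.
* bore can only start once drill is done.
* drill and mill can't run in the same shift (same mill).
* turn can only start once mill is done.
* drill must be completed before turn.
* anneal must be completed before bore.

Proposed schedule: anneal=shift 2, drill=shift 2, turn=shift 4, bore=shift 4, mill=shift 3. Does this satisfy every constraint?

Yes, all constraints hold

mill must be completed before bore — holds.
turn can only start once mill is done — holds.
anneal must be completed before turn — holds.
anneal must be completed before bore — holds.
drill and mill can't run in the same shift (same mill) — holds.
bore can only start once drill is done — holds.
drill must be completed before turn — holds.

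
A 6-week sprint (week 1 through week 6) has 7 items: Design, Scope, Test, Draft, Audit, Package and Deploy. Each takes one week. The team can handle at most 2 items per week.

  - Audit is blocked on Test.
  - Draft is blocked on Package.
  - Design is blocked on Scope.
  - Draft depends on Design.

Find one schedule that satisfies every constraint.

Deploy -> week 4; Design -> week 2; Scope -> week 1; Draft -> week 3; Package -> week 2; Audit -> week 3; Test -> week 1

Checking: Scope(week 1) before Design(week 2); Design(week 2) before Draft(week 3); Test(week 1) before Audit(week 3); Package(week 2) before Draft(week 3); max 2 per week (cap 2).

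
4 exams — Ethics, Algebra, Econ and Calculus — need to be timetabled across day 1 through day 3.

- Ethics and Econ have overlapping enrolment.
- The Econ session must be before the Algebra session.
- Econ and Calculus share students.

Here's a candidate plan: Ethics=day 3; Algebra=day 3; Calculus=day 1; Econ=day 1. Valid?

Econ and Calculus share students — violated.
The Econ session must be before the Algebra session — holds.
Ethics and Econ have overlapping enrolment — holds.

No — it violates: Econ and Calculus share students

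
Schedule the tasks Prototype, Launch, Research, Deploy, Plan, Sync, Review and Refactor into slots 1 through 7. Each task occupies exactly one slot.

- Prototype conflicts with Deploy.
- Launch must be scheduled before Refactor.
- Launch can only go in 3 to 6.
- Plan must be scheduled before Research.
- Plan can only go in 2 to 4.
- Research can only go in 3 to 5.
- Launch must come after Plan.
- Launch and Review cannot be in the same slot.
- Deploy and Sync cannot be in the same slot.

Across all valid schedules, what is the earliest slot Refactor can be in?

4

Precedence pushes Refactor to at least 4.
Refactor at 4 is achievable: Review in 1; Deploy in 2; Research in 3; Refactor in 4; Launch in 3; Prototype in 1; Plan in 2; Sync in 1.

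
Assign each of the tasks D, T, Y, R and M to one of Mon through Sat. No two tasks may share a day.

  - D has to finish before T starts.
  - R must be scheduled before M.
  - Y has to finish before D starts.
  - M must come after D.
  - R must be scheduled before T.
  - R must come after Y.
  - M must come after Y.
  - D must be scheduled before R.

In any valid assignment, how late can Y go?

Downstream work caps Y at Wed.
Y at Tue is achievable: Y in Tue, T in Sat, M in Fri, R in Thu, D in Wed.
Nothing later works — the capacity limit rule out every day after Tue.

Tue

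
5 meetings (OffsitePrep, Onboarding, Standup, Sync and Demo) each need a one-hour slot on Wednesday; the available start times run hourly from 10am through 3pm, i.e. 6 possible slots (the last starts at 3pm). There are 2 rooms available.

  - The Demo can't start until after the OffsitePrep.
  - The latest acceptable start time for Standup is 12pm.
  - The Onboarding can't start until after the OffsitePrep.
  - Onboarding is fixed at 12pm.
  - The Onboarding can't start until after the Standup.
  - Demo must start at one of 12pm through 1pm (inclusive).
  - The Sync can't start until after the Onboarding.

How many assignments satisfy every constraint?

Splitting on OffsitePrep: it can be 10am (12), 11am (12). Listing each branch's schedules as (Onboarding, Standup, Sync, Demo):
OffsitePrep=10am: (12pm,10am,1pm,12pm) (12pm,10am,1pm,1pm) (12pm,10am,2pm,12pm) (12pm,10am,2pm,1pm) (12pm,10am,3pm,12pm) (12pm,10am,3pm,1pm) (12pm,11am,1pm,12pm) (12pm,11am,1pm,1pm) (12pm,11am,2pm,12pm) (12pm,11am,2pm,1pm) (12pm,11am,3pm,12pm) (12pm,11am,3pm,1pm) — 12.
OffsitePrep=11am: (12pm,10am,1pm,12pm) (12pm,10am,1pm,1pm) (12pm,10am,2pm,12pm) (12pm,10am,2pm,1pm) (12pm,10am,3pm,12pm) (12pm,10am,3pm,1pm) (12pm,11am,1pm,12pm) (12pm,11am,1pm,1pm) (12pm,11am,2pm,12pm) (12pm,11am,2pm,1pm) (12pm,11am,3pm,12pm) (12pm,11am,3pm,1pm) — 12.
Summing: 12 + 12 = 24.

24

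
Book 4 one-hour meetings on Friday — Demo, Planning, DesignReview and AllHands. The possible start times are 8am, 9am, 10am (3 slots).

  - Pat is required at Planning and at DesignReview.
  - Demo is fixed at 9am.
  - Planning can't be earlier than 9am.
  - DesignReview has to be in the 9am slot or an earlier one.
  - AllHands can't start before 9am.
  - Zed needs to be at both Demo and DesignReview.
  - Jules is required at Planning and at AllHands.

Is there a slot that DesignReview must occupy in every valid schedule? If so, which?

DesignReview's window is 8am–9am.
Demo is fixed at 9am, and DesignReview can't share a slot with Demo.
So DesignReview must be 8am.

8am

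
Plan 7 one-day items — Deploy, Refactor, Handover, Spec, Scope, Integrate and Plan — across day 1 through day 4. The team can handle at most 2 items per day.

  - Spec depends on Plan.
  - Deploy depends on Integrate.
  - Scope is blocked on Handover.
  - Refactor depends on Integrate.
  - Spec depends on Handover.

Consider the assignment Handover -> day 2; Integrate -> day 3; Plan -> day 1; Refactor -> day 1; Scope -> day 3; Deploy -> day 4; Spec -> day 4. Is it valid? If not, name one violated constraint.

Spec depends on Plan — holds.
The team can handle at most 2 items per day — holds.
Refactor depends on Integrate — violated.
Spec depends on Handover — holds.
Scope is blocked on Handover — holds.
Deploy depends on Integrate — holds.

Invalid. Refactor depends on Integrate.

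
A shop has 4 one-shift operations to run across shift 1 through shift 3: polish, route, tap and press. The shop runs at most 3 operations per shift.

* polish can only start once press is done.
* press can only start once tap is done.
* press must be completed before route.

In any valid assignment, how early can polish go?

shift 3

Precedence pushes polish to at least shift 3.
polish at shift 3 is achievable: polish=shift 3; tap=shift 1; route=shift 3; press=shift 2.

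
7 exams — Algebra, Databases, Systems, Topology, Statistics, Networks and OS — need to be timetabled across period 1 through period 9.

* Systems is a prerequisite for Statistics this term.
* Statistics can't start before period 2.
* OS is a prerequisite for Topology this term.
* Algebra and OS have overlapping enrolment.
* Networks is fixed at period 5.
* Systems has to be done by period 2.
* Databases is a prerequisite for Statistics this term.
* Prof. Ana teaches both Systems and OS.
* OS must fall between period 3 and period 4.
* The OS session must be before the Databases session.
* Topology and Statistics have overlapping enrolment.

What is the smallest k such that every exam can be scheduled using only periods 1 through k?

5 periods

The precedence chain requires at least 3 distinct periods.
Networks can't be placed before period 5, so the schedule must run through at least period 5.
5 works (last occupied period: period 5): for example OS -> period 3; Networks -> period 5; Systems -> period 1; Algebra -> period 1; Topology -> period 4; Statistics -> period 5; Databases -> period 4.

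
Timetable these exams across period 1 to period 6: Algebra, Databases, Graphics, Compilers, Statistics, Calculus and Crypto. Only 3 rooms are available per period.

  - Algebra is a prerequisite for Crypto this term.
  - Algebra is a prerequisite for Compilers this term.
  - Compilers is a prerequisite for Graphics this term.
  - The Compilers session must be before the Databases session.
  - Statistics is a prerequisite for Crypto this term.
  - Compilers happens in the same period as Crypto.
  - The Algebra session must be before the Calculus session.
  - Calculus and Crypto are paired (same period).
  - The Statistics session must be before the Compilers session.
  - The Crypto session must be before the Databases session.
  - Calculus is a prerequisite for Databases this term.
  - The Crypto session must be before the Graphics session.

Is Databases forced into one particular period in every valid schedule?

No

Databases can be period 3 (e.g. Statistics=period 1; Calculus=period 2; Algebra=period 1; Compilers=period 2; Databases=period 3; Crypto=period 2; Graphics=period 3) or period 4 (e.g. Graphics -> period 3, Statistics -> period 1, Compilers -> period 2, Databases -> period 4, Calculus -> period 2, Crypto -> period 2, Algebra -> period 1).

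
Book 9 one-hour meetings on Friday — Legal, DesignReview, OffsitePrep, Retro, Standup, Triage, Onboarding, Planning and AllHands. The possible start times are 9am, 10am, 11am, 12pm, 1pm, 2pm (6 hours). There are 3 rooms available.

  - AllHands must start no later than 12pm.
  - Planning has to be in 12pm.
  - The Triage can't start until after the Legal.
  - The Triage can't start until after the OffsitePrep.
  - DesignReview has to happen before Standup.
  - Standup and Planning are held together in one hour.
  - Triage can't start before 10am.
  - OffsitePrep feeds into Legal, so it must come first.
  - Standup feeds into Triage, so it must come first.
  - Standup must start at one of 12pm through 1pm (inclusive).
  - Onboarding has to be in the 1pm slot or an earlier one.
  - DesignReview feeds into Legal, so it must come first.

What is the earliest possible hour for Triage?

Triage is available from 10am; precedence pushes Triage to at least 1pm.
Triage at 1pm is achievable: Retro in 10am, Standup in 12pm, DesignReview in 9am, Triage in 1pm, OffsitePrep in 10am, AllHands in 9am, Onboarding in 9am, Legal in 11am, Planning in 12pm.

1pm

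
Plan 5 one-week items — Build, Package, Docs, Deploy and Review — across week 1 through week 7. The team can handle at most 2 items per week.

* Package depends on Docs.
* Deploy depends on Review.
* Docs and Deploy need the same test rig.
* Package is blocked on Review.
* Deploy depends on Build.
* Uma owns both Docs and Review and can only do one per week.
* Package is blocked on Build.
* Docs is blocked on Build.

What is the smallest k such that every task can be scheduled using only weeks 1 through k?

3

The precedence chain requires at least 3 distinct weeks.
With at most 2 per week and 5 tasks, at least 3 weeks are needed.
3 works (last occupied week: week 3): for example Docs -> week 2; Build -> week 1; Review -> week 1; Deploy -> week 3; Package -> week 3.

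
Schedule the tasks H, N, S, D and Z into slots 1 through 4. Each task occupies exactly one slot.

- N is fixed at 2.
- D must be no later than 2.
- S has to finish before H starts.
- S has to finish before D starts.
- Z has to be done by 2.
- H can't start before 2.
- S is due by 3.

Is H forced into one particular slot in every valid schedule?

No

H can be 2 (e.g. D=2, H=2, N=2, Z=1, S=1) or 3 (e.g. H in 3; D in 2; Z in 1; N in 2; S in 1).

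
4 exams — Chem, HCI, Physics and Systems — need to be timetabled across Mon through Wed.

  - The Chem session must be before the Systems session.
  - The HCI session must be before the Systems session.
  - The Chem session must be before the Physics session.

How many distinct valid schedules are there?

Splitting on Chem: it can be Mon (6), Tue (2). Listing each branch's schedules as (HCI, Physics, Systems):
Chem=Mon: (Mon,Tue,Tue) (Mon,Tue,Wed) (Mon,Wed,Tue) (Mon,Wed,Wed) (Tue,Tue,Wed) (Tue,Wed,Wed) — 6.
Chem=Tue: (Mon,Wed,Wed) (Tue,Wed,Wed) — 2.
Summing: 6 + 2 = 8.

8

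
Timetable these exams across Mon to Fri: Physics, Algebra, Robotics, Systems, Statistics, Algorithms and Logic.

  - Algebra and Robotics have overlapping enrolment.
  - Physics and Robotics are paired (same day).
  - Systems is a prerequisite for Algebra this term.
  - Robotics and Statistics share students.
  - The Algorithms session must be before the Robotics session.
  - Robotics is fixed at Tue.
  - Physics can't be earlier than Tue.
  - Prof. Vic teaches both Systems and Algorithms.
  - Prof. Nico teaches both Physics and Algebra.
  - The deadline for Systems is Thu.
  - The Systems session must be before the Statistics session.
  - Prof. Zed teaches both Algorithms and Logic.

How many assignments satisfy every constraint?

56

Splitting on Algebra: it can be Wed (12), Thu (20), Fri (24). Listing each branch's schedules as (Physics, Robotics, Systems, Statistics, Algorithms, Logic):
Algebra=Wed: (Tue,Tue,Tue,Wed,Mon,Tue) (Tue,Tue,Tue,Wed,Mon,Wed) (Tue,Tue,Tue,Wed,Mon,Thu) (Tue,Tue,Tue,Wed,Mon,Fri) (Tue,Tue,Tue,Thu,Mon,Tue) (Tue,Tue,Tue,Thu,Mon,Wed) (Tue,Tue,Tue,Thu,Mon,Thu) (Tue,Tue,Tue,Thu,Mon,Fri) (Tue,Tue,Tue,Fri,Mon,Tue) (Tue,Tue,Tue,Fri,Mon,Wed) (Tue,Tue,Tue,Fri,Mon,Thu) (Tue,Tue,Tue,Fri,Mon,Fri) — 12.
Algebra=Thu: (Tue,Tue,Tue,Wed,Mon,Tue) (Tue,Tue,Tue,Wed,Mon,Wed) (Tue,Tue,Tue,Wed,Mon,Thu) (Tue,Tue,Tue,Wed,Mon,Fri) (Tue,Tue,Tue,Thu,Mon,Tue) (Tue,Tue,Tue,Thu,Mon,Wed) (Tue,Tue,Tue,Thu,Mon,Thu) (Tue,Tue,Tue,Thu,Mon,Fri) (Tue,Tue,Tue,Fri,Mon,Tue) (Tue,Tue,Tue,Fri,Mon,Wed) (Tue,Tue,Tue,Fri,Mon,Thu) (Tue,Tue,Tue,Fri,Mon,Fri) (Tue,Tue,Wed,Thu,Mon,Tue) (Tue,Tue,Wed,Thu,Mon,Wed) (Tue,Tue,Wed,Thu,Mon,Thu) (Tue,Tue,Wed,Thu,Mon,Fri) (Tue,Tue,Wed,Fri,Mon,Tue) (Tue,Tue,Wed,Fri,Mon,Wed) (Tue,Tue,Wed,Fri,Mon,Thu) (Tue,Tue,Wed,Fri,Mon,Fri) — 20.
Algebra=Fri: (Tue,Tue,Tue,Wed,Mon,Tue) (Tue,Tue,Tue,Wed,Mon,Wed) (Tue,Tue,Tue,Wed,Mon,Thu) (Tue,Tue,Tue,Wed,Mon,Fri) (Tue,Tue,Tue,Thu,Mon,Tue) (Tue,Tue,Tue,Thu,Mon,Wed) (Tue,Tue,Tue,Thu,Mon,Thu) (Tue,Tue,Tue,Thu,Mon,Fri) (Tue,Tue,Tue,Fri,Mon,Tue) (Tue,Tue,Tue,Fri,Mon,Wed) (Tue,Tue,Tue,Fri,Mon,Thu) (Tue,Tue,Tue,Fri,Mon,Fri) (Tue,Tue,Wed,Thu,Mon,Tue) (Tue,Tue,Wed,Thu,Mon,Wed) (Tue,Tue,Wed,Thu,Mon,Thu) (Tue,Tue,Wed,Thu,Mon,Fri) (Tue,Tue,Wed,Fri,Mon,Tue) (Tue,Tue,Wed,Fri,Mon,Wed) (Tue,Tue,Wed,Fri,Mon,Thu) (Tue,Tue,Wed,Fri,Mon,Fri) (Tue,Tue,Thu,Fri,Mon,Tue) (Tue,Tue,Thu,Fri,Mon,Wed) (Tue,Tue,Thu,Fri,Mon,Thu) (Tue,Tue,Thu,Fri,Mon,Fri) — 24.
Summing: 12 + 20 + 24 = 56.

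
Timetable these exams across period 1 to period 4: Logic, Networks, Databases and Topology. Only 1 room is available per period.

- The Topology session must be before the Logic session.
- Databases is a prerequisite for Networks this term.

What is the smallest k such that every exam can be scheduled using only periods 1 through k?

4 periods

The precedence chain requires at least 2 distinct periods.
With at most 1 per period and 4 exams, at least 4 periods are needed.
4 works (last occupied period: period 4): for example Logic=period 2; Networks=period 4; Databases=period 3; Topology=period 1.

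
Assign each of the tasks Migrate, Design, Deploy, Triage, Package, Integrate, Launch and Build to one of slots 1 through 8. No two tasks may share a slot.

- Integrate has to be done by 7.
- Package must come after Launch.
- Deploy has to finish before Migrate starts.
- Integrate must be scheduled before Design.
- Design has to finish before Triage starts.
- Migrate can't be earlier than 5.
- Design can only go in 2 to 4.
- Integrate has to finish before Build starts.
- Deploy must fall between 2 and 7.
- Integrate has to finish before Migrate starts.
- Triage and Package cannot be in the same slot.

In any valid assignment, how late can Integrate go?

Integrate's own window allows nothing later than 7; downstream work caps Integrate at 3.
Integrate at 3 is achievable: Migrate -> 5, Launch -> 1, Package -> 7, Triage -> 6, Deploy -> 2, Integrate -> 3, Build -> 8, Design -> 4.

3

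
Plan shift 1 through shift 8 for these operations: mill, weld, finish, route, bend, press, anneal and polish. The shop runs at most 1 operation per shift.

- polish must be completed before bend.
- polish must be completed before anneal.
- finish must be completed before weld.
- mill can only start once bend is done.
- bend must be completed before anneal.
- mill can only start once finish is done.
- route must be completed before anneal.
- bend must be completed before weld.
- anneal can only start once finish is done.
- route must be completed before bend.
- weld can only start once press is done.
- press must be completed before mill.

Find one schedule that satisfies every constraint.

weld in shift 8, route in shift 1, polish in shift 2, anneal in shift 5, press in shift 6, bend in shift 3, mill in shift 7, finish in shift 4

Checking: press(shift 6) before mill(shift 7); bend(shift 3) before anneal(shift 5); polish(shift 2) before bend(shift 3); bend(shift 3) before weld(shift 8); bend(shift 3) before mill(shift 7); route(shift 1) before anneal(shift 5); polish(shift 2) before anneal(shift 5); route(shift 1) before bend(shift 3); finish(shift 4) before mill(shift 7); finish(shift 4) before weld(shift 8); finish(shift 4) before anneal(shift 5); press(shift 6) before weld(shift 8); max 1 per shift (cap 1).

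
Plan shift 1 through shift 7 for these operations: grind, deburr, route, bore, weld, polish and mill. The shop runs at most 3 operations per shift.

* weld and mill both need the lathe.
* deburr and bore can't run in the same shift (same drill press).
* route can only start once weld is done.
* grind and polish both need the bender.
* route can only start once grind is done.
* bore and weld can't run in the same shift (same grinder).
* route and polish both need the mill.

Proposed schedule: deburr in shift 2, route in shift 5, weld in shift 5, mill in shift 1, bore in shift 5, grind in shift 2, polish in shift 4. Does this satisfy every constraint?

No — it violates: bore and weld can't run in the same shift (same grinder)

bore and weld can't run in the same shift (same grinder) — violated.
deburr and bore can't run in the same shift (same drill press) — holds.
grind and polish both need the bender — holds.
weld and mill both need the lathe — holds.
The shop runs at most 3 operations per shift — holds.
route can only start once grind is done — holds.
route and polish both need the mill — holds.
route can only start once weld is done — violated.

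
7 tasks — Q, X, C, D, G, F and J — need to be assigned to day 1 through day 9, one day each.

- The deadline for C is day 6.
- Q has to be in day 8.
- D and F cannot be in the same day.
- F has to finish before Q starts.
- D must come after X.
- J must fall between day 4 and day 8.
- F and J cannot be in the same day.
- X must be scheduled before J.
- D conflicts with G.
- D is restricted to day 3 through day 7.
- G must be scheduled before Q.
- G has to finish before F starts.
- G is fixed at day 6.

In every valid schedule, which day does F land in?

day 7

G is fixed at day 6 and must come before F, so F is at least day 7.
Q is fixed at day 8 and must come after F, so F is at most day 7.
So F must be day 7.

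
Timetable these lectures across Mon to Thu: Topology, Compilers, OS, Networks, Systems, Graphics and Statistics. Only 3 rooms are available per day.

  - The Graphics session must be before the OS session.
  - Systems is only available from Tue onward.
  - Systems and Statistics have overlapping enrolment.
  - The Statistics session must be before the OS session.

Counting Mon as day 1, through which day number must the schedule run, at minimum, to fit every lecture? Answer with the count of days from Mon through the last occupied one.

3

The precedence chain requires at least 2 distinct days.
With at most 3 per day and 7 lectures, at least 3 days are needed.
3 works (last occupied day: Wed): for example Statistics=Mon, Compilers=Tue, Networks=Wed, OS=Tue, Topology=Mon, Systems=Tue, Graphics=Mon.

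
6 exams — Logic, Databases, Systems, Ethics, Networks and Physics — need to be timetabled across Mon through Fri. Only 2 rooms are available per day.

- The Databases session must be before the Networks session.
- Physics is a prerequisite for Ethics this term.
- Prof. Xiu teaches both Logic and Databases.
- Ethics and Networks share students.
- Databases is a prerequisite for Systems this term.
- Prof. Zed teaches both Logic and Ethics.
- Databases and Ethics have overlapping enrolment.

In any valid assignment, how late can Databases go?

Thu

Downstream work caps Databases at Thu.
Databases at Thu is achievable: Systems in Fri, Physics in Mon, Networks in Fri, Databases in Thu, Ethics in Tue, Logic in Mon.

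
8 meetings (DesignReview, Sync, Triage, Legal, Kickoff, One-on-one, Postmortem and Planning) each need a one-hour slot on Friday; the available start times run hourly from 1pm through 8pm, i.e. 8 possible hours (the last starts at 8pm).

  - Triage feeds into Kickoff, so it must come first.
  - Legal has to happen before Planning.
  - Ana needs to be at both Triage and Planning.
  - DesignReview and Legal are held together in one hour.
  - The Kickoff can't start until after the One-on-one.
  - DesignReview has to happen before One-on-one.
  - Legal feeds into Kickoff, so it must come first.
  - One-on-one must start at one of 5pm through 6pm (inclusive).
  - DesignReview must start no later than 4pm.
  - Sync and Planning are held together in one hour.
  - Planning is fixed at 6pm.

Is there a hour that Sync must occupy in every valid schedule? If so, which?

6pm

Sync must be in the same hour as Planning, which can't be before 6pm, so Sync is at least 6pm; Sync must be in the same hour as Planning, which can't be after 6pm, so Sync is at most 6pm.
So Sync is pinned to 6pm.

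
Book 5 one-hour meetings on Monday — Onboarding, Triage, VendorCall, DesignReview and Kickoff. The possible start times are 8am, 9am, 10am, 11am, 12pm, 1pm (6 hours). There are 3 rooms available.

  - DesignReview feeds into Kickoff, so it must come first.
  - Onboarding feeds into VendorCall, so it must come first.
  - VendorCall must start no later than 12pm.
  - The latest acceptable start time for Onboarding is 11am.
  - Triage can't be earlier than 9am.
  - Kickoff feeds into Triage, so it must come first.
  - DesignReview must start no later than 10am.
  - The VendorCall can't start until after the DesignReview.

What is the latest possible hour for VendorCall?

Precedence pushes VendorCall to at least 9am; VendorCall's own window allows nothing later than 12pm.
VendorCall at 12pm is achievable: DesignReview -> 8am; Onboarding -> 8am; Triage -> 10am; VendorCall -> 12pm; Kickoff -> 9am.

12pm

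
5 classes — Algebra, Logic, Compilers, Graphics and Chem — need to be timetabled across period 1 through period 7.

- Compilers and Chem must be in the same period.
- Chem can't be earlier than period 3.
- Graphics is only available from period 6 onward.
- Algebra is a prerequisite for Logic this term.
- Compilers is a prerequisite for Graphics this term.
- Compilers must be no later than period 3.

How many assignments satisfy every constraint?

42

Splitting on Graphics: it can be period 6 (21), period 7 (21). Listing each branch's schedules as (Algebra, Logic, Compilers, Chem) by period number:
Graphics=period 6: (1,2,3,3) (1,3,3,3) (1,4,3,3) (1,5,3,3) (1,6,3,3) (1,7,3,3) (2,3,3,3) (2,4,3,3) (2,5,3,3) (2,6,3,3) (2,7,3,3) (3,4,3,3) (3,5,3,3) (3,6,3,3) (3,7,3,3) (4,5,3,3) (4,6,3,3) (4,7,3,3) (5,6,3,3) (5,7,3,3) (6,7,3,3) — 21.
Graphics=period 7: (1,2,3,3) (1,3,3,3) (1,4,3,3) (1,5,3,3) (1,6,3,3) (1,7,3,3) (2,3,3,3) (2,4,3,3) (2,5,3,3) (2,6,3,3) (2,7,3,3) (3,4,3,3) (3,5,3,3) (3,6,3,3) (3,7,3,3) (4,5,3,3) (4,6,3,3) (4,7,3,3) (5,6,3,3) (5,7,3,3) (6,7,3,3) — 21.
Summing: 21 + 21 = 42.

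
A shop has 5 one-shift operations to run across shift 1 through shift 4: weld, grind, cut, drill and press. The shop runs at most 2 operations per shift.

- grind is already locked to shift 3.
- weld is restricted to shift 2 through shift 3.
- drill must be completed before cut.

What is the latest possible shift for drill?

shift 3

Downstream work caps drill at shift 3.
drill at shift 3 is achievable: weld in shift 2, press in shift 1, drill in shift 3, cut in shift 4, grind in shift 3.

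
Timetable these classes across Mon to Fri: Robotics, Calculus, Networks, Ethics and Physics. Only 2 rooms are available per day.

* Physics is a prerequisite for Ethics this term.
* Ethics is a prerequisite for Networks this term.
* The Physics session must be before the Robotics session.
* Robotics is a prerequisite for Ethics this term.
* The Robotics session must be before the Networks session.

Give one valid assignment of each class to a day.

Physics=Mon, Networks=Thu, Calculus=Mon, Robotics=Tue, Ethics=Wed

Checking: Robotics(Tue) before Networks(Thu); Robotics(Tue) before Ethics(Wed); Physics(Mon) before Robotics(Tue); Ethics(Wed) before Networks(Thu); Physics(Mon) before Ethics(Wed); max 2 per day (cap 2).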